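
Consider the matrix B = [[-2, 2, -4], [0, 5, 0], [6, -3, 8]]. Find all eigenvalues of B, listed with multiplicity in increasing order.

Characteristic polynomial: p(s) = s^3 - 11s^2 + 38s - 40 = (s - 5)(s - 4)(s - 2).
Roots (with multiplicity): 2, 4, 5.

2, 4, 5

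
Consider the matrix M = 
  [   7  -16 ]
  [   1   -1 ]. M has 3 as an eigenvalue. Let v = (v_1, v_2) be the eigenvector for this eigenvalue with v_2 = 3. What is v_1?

12

M − 3I = [[4, -16], [1, -4]].
Solving (M − 3I)v = 0 gives the eigenspace spanned by (12, 3).
With v_2 = 3, v = (12, 3), so v_1 = 12.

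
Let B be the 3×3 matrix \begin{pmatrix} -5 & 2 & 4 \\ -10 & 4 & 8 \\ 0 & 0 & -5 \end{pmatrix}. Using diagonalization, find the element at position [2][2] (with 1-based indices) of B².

-4

Characteristic polynomial: r^3 + 6r^2 + 5r = r(r + 1)(r + 5), so the eigenvalues are -5, -1, 0.
r=-1: eigenvector (1, 2, 0).
r=0: eigenvector (2, 5, 0).
r=-5: eigenvector (-1, -2, 1).
P = [[1, 2, -1], [2, 5, -2], [0, 0, 1]], D = diag(-1, 0, -5), P⁻¹ = [[5, -2, 1], [-2, 1, 0], [0, 0, 1]].
B² = P·diag(1, 0, 25)·P⁻¹ = [[5, -2, -24], [10, -4, -48], [0, 0, 25]].
The requested entry is -4.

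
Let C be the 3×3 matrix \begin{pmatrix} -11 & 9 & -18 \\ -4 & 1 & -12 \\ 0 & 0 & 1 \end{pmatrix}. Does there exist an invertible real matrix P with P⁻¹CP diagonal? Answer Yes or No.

Characteristic polynomial: p(μ) = μ^3 + 9μ^2 + 15μ - 25 = (μ - 1)(μ + 5)^2.
μ = -5 has algebraic multiplicity 2; rank(C + 5I) = 2, so geometric multiplicity = 1.
Geometric multiplicity < algebraic multiplicity, so C is not diagonalizable.

No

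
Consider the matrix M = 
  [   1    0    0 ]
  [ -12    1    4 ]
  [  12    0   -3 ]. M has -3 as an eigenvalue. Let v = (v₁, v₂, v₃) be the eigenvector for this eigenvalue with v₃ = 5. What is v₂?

M + 3I = [[4, 0, 0], [-12, 4, 4], [12, 0, 0]].
Solving (M + 3I)v = 0 gives the eigenspace spanned by (0, -5, 5).
With v₃ = 5, v = (0, -5, 5), so v₂ = -5.

-5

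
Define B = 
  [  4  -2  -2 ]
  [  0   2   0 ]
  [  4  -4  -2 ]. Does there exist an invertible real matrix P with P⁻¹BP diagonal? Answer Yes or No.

Yes

Characteristic polynomial: p(λ) = λ^3 - 4λ^2 + 4λ = λ(λ - 2)^2.
λ = 2 has algebraic multiplicity 2; rank(B − 2I) = 1, so geometric multiplicity = 2.
Every eigenvalue has geometric = algebraic multiplicity, so B is diagonalizable.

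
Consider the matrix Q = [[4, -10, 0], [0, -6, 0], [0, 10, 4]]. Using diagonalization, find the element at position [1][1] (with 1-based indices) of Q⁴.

Characteristic polynomial: μ^3 - 2μ^2 - 32μ + 96 = (μ - 4)^2(μ + 6), so the eigenvalues are -6, 4, 4.
μ=4: eigenvector (1, 0, 0).
μ=-6: eigenvector (1, 1, -1).
μ=4: eigenvector (0, 0, 1).
P = [[1, 1, 0], [0, 1, 0], [0, -1, 1]], D = diag(4, -6, 4), P⁻¹ = [[1, -1, 0], [0, 1, 0], [0, 1, 1]].
Q⁴ = P·diag(256, 1296, 256)·P⁻¹ = [[256, 1040, 0], [0, 1296, 0], [0, -1040, 256]].
The requested entry is 256.

256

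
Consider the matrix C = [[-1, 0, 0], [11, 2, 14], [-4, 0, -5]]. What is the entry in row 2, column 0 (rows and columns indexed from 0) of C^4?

624

Characteristic polynomial: μ^3 + 4μ^2 - 7μ - 10 = (μ - 2)(μ + 1)(μ + 5), so the eigenvalues are -5, -1, 2.
μ=-1: eigenvector (1, 1, -1).
μ=2: eigenvector (0, 1, 0).
μ=-5: eigenvector (0, -2, 1).
P = [[1, 0, 0], [1, 1, -2], [-1, 0, 1]], D = diag(-1, 2, -5), P⁻¹ = [[1, 0, 0], [1, 1, 2], [1, 0, 1]].
C⁴ = P·diag(1, 16, 625)·P⁻¹ = [[1, 0, 0], [-1233, 16, -1218], [624, 0, 625]].
The requested entry is 624.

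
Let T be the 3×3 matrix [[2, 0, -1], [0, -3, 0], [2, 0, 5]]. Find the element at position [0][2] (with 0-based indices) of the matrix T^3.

-37

Characteristic polynomial: λ^3 - 4λ^2 - 9λ + 36 = (λ - 4)(λ - 3)(λ + 3), so the eigenvalues are -3, 3, 4.
λ=4: eigenvector (1, 0, -2).
λ=-3: eigenvector (0, 1, 0).
λ=3: eigenvector (1, 0, -1).
P = [[1, 0, 1], [0, 1, 0], [-2, 0, -1]], D = diag(4, -3, 3), P⁻¹ = [[-1, 0, -1], [0, 1, 0], [2, 0, 1]].
T³ = P·diag(64, -27, 27)·P⁻¹ = [[-10, 0, -37], [0, -27, 0], [74, 0, 101]].
The requested entry is -37.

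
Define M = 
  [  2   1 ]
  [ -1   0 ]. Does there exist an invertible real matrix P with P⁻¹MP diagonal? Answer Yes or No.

Characteristic polynomial: p(s) = s^2 - 2s + 1 = (s - 1)^2.
s = 1 has algebraic multiplicity 2; rank(M − 1I) = 1, so geometric multiplicity = 1.
Geometric multiplicity < algebraic multiplicity, so M is not diagonalizable.

No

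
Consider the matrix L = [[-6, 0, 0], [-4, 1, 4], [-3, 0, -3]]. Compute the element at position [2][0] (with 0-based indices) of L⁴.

Characteristic polynomial: μ^3 + 8μ^2 + 9μ - 18 = (μ - 1)(μ + 3)(μ + 6), so the eigenvalues are -6, -3, 1.
μ=-6: eigenvector (1, 0, 1).
μ=-3: eigenvector (0, -1, 1).
μ=1: eigenvector (0, 1, 0).
P = [[1, 0, 0], [0, -1, 1], [1, 1, 0]], D = diag(-6, -3, 1), P⁻¹ = [[1, 0, 0], [-1, 0, 1], [-1, 1, 1]].
L⁴ = P·diag(1296, 81, 1)·P⁻¹ = [[1296, 0, 0], [80, 1, -80], [1215, 0, 81]].
The requested entry is 1215.

1215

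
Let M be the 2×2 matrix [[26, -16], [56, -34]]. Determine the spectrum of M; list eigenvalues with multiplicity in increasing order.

Characteristic polynomial: p(s) = s^2 + 8s + 12 = (s + 2)(s + 6).
Roots (with multiplicity): -6, -2.

-6, -2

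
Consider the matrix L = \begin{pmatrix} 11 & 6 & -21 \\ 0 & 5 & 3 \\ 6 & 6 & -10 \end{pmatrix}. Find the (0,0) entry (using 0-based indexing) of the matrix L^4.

Characteristic polynomial: t^3 - 6t^2 + 3t + 10 = (t - 5)(t - 2)(t + 1), so the eigenvalues are -1, 2, 5.
t=-1: eigenvector (-4, 1, -2).
t=5: eigenvector (1, -1, 0).
t=2: eigenvector (3, -1, 1).
P = [[-4, 1, 3], [1, -1, -1], [-2, 0, 1]], D = diag(-1, 5, 2), P⁻¹ = [[1, 1, -2], [-1, -2, 1], [2, 2, -3]].
L⁴ = P·diag(1, 625, 16)·P⁻¹ = [[-533, -1158, 489], [594, 1219, -579], [30, 30, -44]].
The requested entry is -533.

-533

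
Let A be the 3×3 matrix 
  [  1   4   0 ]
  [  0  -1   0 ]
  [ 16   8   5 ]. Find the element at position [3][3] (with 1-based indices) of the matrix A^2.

Characteristic polynomial: s^3 - 5s^2 - s + 5 = (s - 5)(s - 1)(s + 1), so the eigenvalues are -1, 1, 5.
s=1: eigenvector (1, 0, -4).
s=5: eigenvector (0, 0, 1).
s=-1: eigenvector (-2, 1, 4).
P = [[1, 0, -2], [0, 0, 1], [-4, 1, 4]], D = diag(1, 5, -1), P⁻¹ = [[1, 2, 0], [4, 4, 1], [0, 1, 0]].
A² = P·diag(1, 25, 1)·P⁻¹ = [[1, 0, 0], [0, 1, 0], [96, 96, 25]].
The requested entry is 25.

25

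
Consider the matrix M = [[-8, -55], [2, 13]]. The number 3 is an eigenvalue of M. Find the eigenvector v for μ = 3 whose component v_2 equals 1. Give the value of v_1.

M − 3I = [[-11, -55], [2, 10]].
Solving (M − 3I)v = 0 gives the eigenspace spanned by (-5, 1).
With v_2 = 1, v = (-5, 1), so v_1 = -5.

-5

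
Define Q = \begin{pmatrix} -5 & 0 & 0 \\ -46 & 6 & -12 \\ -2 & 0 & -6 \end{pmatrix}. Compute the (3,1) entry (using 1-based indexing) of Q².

22

Characteristic polynomial: r^3 + 5r^2 - 36r - 180 = (r - 6)(r + 5)(r + 6), so the eigenvalues are -6, -5, 6.
r=-5: eigenvector (1, 2, -2).
r=6: eigenvector (0, 1, 0).
r=-6: eigenvector (0, 1, 1).
P = [[1, 0, 0], [2, 1, 1], [-2, 0, 1]], D = diag(-5, 6, -6), P⁻¹ = [[1, 0, 0], [-4, 1, -1], [2, 0, 1]].
Q² = P·diag(25, 36, 36)·P⁻¹ = [[25, 0, 0], [-22, 36, 0], [22, 0, 36]].
The requested entry is 22.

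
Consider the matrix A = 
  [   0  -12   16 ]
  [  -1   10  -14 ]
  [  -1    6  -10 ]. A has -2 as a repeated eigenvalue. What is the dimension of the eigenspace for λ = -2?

A + 2I = [[2, -12, 16], [-1, 12, -14], [-1, 6, -8]].
This matrix has rank 2, so its null space has dimension 3 − 2 = 1.

1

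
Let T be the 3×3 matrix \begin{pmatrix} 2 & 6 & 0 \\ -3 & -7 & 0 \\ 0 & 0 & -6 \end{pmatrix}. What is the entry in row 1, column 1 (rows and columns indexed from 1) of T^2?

Characteristic polynomial: λ^3 + 11λ^2 + 34λ + 24 = (λ + 1)(λ + 4)(λ + 6), so the eigenvalues are -6, -4, -1.
λ=-4: eigenvector (-1, 1, 0).
λ=-1: eigenvector (-2, 1, 0).
λ=-6: eigenvector (0, 0, 1).
P = [[-1, -2, 0], [1, 1, 0], [0, 0, 1]], D = diag(-4, -1, -6), P⁻¹ = [[1, 2, 0], [-1, -1, 0], [0, 0, 1]].
T² = P·diag(16, 1, 36)·P⁻¹ = [[-14, -30, 0], [15, 31, 0], [0, 0, 36]].
The requested entry is -14.

-14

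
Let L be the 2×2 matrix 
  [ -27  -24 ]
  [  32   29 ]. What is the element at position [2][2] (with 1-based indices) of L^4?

2257

Characteristic polynomial: λ^2 - 2λ - 15 = (λ - 5)(λ + 3), so the eigenvalues are -3, 5.
λ=5: eigenvector (-3, 4).
λ=-3: eigenvector (1, -1).
P = [[-3, 1], [4, -1]], D = diag(5, -3), P⁻¹ = [[1, 1], [4, 3]].
L⁴ = P·diag(625, 81)·P⁻¹ = [[-1551, -1632], [2176, 2257]].
The requested entry is 2257.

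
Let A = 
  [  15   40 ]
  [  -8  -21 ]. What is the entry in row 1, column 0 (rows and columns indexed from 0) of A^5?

-6248

Characteristic polynomial: r^2 + 6r + 5 = (r + 1)(r + 5), so the eigenvalues are -5, -1.
r=-1: eigenvector (5, -2).
r=-5: eigenvector (-2, 1).
P = [[5, -2], [-2, 1]], D = diag(-1, -5), P⁻¹ = [[1, 2], [2, 5]].
A⁵ = P·diag(-1, -3125)·P⁻¹ = [[12495, 31240], [-6248, -15621]].
The requested entry is -6248.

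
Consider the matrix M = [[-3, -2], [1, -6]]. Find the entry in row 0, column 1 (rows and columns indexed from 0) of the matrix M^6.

23058

Characteristic polynomial: λ^2 + 9λ + 20 = (λ + 4)(λ + 5), so the eigenvalues are -5, -4.
λ=-5: eigenvector (1, 1).
λ=-4: eigenvector (2, 1).
P = [[1, 2], [1, 1]], D = diag(-5, -4), P⁻¹ = [[-1, 2], [1, -1]].
M⁶ = P·diag(15625, 4096)·P⁻¹ = [[-7433, 23058], [-11529, 27154]].
The requested entry is 23058.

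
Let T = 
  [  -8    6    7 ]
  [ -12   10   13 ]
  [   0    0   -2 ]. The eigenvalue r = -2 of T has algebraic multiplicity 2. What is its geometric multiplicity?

1

T + 2I = [[-6, 6, 7], [-12, 12, 13], [0, 0, 0]].
This matrix has rank 2, so its null space has dimension 3 − 2 = 1.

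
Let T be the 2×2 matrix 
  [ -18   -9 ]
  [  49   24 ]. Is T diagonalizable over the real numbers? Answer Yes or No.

No

Characteristic polynomial: p(μ) = μ^2 - 6μ + 9 = (μ - 3)^2.
μ = 3 has algebraic multiplicity 2; rank(T − 3I) = 1, so geometric multiplicity = 1.
Geometric multiplicity < algebraic multiplicity, so T is not diagonalizable.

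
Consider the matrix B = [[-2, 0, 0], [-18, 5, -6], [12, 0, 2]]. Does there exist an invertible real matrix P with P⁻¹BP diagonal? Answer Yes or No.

Characteristic polynomial: p(s) = s^3 - 5s^2 - 4s + 20 = (s - 5)(s - 2)(s + 2).
All 3 eigenvalues are distinct, so B is diagonalizable.

Yes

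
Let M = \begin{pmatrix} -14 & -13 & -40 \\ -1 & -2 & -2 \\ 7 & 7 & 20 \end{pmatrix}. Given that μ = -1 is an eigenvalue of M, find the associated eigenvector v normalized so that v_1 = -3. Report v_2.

3

M + 1I = [[-13, -13, -40], [-1, -1, -2], [7, 7, 21]].
Solving (M + 1I)v = 0 gives the eigenspace spanned by (-3, 3, 0).
With v_1 = -3, v = (-3, 3, 0), so v_2 = 3.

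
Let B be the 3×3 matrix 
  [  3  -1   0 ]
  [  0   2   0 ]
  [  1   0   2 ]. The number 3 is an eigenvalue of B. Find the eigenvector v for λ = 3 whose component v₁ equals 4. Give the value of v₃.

B − 3I = [[0, -1, 0], [0, -1, 0], [1, 0, -1]].
Solving (B − 3I)v = 0 gives the eigenspace spanned by (4, 0, 4).
With v₁ = 4, v = (4, 0, 4), so v₃ = 4.

4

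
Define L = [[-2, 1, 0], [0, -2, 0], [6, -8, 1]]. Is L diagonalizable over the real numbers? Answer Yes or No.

No

Characteristic polynomial: p(t) = t^3 + 3t^2 - 4 = (t - 1)(t + 2)^2.
t = -2 has algebraic multiplicity 2; rank(L + 2I) = 2, so geometric multiplicity = 1.
Geometric multiplicity < algebraic multiplicity, so L is not diagonalizable.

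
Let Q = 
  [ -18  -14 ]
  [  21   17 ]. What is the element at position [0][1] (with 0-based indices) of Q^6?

6734

Characteristic polynomial: t^2 + t - 12 = (t - 3)(t + 4), so the eigenvalues are -4, 3.
t=-4: eigenvector (1, -1).
t=3: eigenvector (-2, 3).
P = [[1, -2], [-1, 3]], D = diag(-4, 3), P⁻¹ = [[3, 2], [1, 1]].
Q⁶ = P·diag(4096, 729)·P⁻¹ = [[10830, 6734], [-10101, -6005]].
The requested entry is 6734.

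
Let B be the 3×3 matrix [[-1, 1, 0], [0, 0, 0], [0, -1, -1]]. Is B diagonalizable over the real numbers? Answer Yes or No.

Characteristic polynomial: p(μ) = μ^3 + 2μ^2 + μ = μ(μ + 1)^2.
μ = -1 has algebraic multiplicity 2; rank(B + 1I) = 1, so geometric multiplicity = 2.
Every eigenvalue has geometric = algebraic multiplicity, so B is diagonalizable.

Yes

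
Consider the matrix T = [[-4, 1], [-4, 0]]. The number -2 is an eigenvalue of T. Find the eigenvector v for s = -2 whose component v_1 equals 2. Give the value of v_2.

T + 2I = [[-2, 1], [-4, 2]].
Solving (T + 2I)v = 0 gives the eigenspace spanned by (2, 4).
With v_1 = 2, v = (2, 4), so v_2 = 4.

4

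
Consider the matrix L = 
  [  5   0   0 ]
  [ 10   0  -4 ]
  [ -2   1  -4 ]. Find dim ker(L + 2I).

L + 2I = [[7, 0, 0], [10, 2, -4], [-2, 1, -2]].
This matrix has rank 2, so its null space has dimension 3 − 2 = 1.

1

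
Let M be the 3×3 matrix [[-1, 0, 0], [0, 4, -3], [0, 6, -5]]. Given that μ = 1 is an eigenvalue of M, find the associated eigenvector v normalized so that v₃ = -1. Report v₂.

-1

M − 1I = [[-2, 0, 0], [0, 3, -3], [0, 6, -6]].
Solving (M − 1I)v = 0 gives the eigenspace spanned by (0, -1, -1).
With v₃ = -1, v = (0, -1, -1), so v₂ = -1.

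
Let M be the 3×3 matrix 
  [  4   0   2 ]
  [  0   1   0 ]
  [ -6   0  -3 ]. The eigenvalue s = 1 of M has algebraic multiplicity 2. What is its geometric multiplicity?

M − 1I = [[3, 0, 2], [0, 0, 0], [-6, 0, -4]].
This matrix has rank 1, so its null space has dimension 3 − 1 = 2.

2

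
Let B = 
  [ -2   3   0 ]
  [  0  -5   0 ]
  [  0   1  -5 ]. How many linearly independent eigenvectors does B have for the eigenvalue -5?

1

B + 5I = [[3, 3, 0], [0, 0, 0], [0, 1, 0]].
This matrix has rank 2, so its null space has dimension 3 − 2 = 1.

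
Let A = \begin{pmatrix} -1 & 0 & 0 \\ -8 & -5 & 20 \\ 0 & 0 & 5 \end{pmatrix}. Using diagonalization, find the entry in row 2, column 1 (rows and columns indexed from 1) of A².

48

Characteristic polynomial: s^3 + s^2 - 25s - 25 = (s - 5)(s + 1)(s + 5), so the eigenvalues are -5, -1, 5.
s=-1: eigenvector (1, -2, 0).
s=-5: eigenvector (0, 1, 0).
s=5: eigenvector (0, 2, 1).
P = [[1, 0, 0], [-2, 1, 2], [0, 0, 1]], D = diag(-1, -5, 5), P⁻¹ = [[1, 0, 0], [2, 1, -2], [0, 0, 1]].
A² = P·diag(1, 25, 25)·P⁻¹ = [[1, 0, 0], [48, 25, 0], [0, 0, 25]].
The requested entry is 48.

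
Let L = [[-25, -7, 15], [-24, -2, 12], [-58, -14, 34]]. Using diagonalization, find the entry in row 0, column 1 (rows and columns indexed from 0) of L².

-21

Characteristic polynomial: r^3 - 7r^2 + 2r + 40 = (r - 5)(r - 4)(r + 2), so the eigenvalues are -2, 4, 5.
r=5: eigenvector (1, 0, 2).
r=-2: eigenvector (1, 1, 2).
r=4: eigenvector (-1, 2, -1).
P = [[1, 1, -1], [0, 1, 2], [2, 2, -1]], D = diag(5, -2, 4), P⁻¹ = [[-5, -1, 3], [4, 1, -2], [-2, 0, 1]].
L² = P·diag(25, 4, 16)·P⁻¹ = [[-77, -21, 51], [-48, 4, 24], [-186, -42, 118]].
The requested entry is -21.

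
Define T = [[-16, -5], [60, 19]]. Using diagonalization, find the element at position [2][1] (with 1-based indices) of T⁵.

Characteristic polynomial: r^2 - 3r - 4 = (r - 4)(r + 1), so the eigenvalues are -1, 4.
r=-1: eigenvector (1, -3).
r=4: eigenvector (-1, 4).
P = [[1, -1], [-3, 4]], D = diag(-1, 4), P⁻¹ = [[4, 1], [3, 1]].
T⁵ = P·diag(-1, 1024)·P⁻¹ = [[-3076, -1025], [12300, 4099]].
The requested entry is 12300.

12300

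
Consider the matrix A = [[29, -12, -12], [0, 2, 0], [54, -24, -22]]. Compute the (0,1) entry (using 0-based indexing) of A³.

Characteristic polynomial: t^3 - 9t^2 + 24t - 20 = (t - 5)(t - 2)^2, so the eigenvalues are 2, 2, 5.
t=2: eigenvector (0, -1, 1).
t=2: eigenvector (4, 1, 8).
t=5: eigenvector (1, 0, 2).
P = [[0, 4, 1], [-1, 1, 0], [1, 8, 2]], D = diag(2, 2, 5), P⁻¹ = [[-2, 0, 1], [-2, 1, 1], [9, -4, -4]].
A³ = P·diag(8, 8, 125)·P⁻¹ = [[1061, -468, -468], [0, 8, 0], [2106, -936, -928]].
The requested entry is -468.

-468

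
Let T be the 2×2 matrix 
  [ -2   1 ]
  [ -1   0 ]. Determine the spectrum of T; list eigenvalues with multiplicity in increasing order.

Characteristic polynomial: p(λ) = λ^2 + 2λ + 1 = (λ + 1)^2.
Roots (with multiplicity): -1, -1.

-1, -1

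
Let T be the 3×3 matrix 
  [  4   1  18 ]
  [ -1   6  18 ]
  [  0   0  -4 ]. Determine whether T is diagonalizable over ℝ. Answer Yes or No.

Characteristic polynomial: p(r) = r^3 - 6r^2 - 15r + 100 = (r - 5)^2(r + 4).
r = 5 has algebraic multiplicity 2; rank(T − 5I) = 2, so geometric multiplicity = 1.
Geometric multiplicity < algebraic multiplicity, so T is not diagonalizable.

No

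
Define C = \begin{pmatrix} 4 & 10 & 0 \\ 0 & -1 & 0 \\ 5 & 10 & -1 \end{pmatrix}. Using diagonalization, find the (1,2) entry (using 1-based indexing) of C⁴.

Characteristic polynomial: r^3 - 2r^2 - 7r - 4 = (r - 4)(r + 1)^2, so the eigenvalues are -1, -1, 4.
r=4: eigenvector (1, 0, 1).
r=-1: eigenvector (-2, 1, -4).
r=-1: eigenvector (0, 0, 1).
P = [[1, -2, 0], [0, 1, 0], [1, -4, 1]], D = diag(4, -1, -1), P⁻¹ = [[1, 2, 0], [0, 1, 0], [-1, 2, 1]].
C⁴ = P·diag(256, 1, 1)·P⁻¹ = [[256, 510, 0], [0, 1, 0], [255, 510, 1]].
The requested entry is 510.

510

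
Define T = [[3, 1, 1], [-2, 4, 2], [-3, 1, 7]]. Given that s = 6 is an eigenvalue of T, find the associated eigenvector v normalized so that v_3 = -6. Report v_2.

T − 6I = [[-3, 1, 1], [-2, -2, 2], [-3, 1, 1]].
Solving (T − 6I)v = 0 gives the eigenspace spanned by (-3, -3, -6).
With v_3 = -6, v = (-3, -3, -6), so v_2 = -3.

-3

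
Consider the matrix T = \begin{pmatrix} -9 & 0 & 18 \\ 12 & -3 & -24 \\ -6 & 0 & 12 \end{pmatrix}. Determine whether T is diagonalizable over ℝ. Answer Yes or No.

Characteristic polynomial: p(μ) = μ^3 - 9μ = μ(μ - 3)(μ + 3).
All 3 eigenvalues are distinct, so T is diagonalizable.

Yes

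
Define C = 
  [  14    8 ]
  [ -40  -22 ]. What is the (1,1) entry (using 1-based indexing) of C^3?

824

Characteristic polynomial: s^2 + 8s + 12 = (s + 2)(s + 6), so the eigenvalues are -6, -2.
s=-6: eigenvector (-2, 5).
s=-2: eigenvector (1, -2).
P = [[-2, 1], [5, -2]], D = diag(-6, -2), P⁻¹ = [[2, 1], [5, 2]].
C³ = P·diag(-216, -8)·P⁻¹ = [[824, 416], [-2080, -1048]].
The requested entry is 824.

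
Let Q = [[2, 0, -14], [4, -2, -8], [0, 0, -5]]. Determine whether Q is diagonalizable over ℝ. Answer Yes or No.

Characteristic polynomial: p(μ) = μ^3 + 5μ^2 - 4μ - 20 = (μ - 2)(μ + 2)(μ + 5).
All 3 eigenvalues are distinct, so Q is diagonalizable.

Yes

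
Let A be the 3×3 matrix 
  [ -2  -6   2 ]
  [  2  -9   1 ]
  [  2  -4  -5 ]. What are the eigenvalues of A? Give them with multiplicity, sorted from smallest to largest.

-6, -5, -5

Characteristic polynomial: p(s) = s^3 + 16s^2 + 85s + 150 = (s + 5)^2(s + 6).
Roots (with multiplicity): -6, -5, -5.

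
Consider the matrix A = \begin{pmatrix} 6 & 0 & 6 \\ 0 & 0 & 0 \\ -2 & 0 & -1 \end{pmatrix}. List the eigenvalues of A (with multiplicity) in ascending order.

Characteristic polynomial: p(t) = t^3 - 5t^2 + 6t = t(t - 3)(t - 2).
Roots (with multiplicity): 0, 2, 3.

0, 2, 3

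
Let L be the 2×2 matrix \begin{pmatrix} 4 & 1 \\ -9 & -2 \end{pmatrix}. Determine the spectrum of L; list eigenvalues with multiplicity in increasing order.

1, 1

Characteristic polynomial: p(s) = s^2 - 2s + 1 = (s - 1)^2.
Roots (with multiplicity): 1, 1.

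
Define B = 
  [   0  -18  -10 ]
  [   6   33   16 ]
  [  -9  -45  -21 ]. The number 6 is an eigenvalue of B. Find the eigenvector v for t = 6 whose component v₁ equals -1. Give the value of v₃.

-3

B − 6I = [[-6, -18, -10], [6, 27, 16], [-9, -45, -27]].
Solving (B − 6I)v = 0 gives the eigenspace spanned by (-1, 2, -3).
With v₁ = -1, v = (-1, 2, -3), so v₃ = -3.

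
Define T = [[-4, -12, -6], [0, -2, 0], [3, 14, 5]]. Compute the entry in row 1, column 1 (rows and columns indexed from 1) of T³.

-10

Characteristic polynomial: s^3 + s^2 - 4s - 4 = (s - 2)(s + 1)(s + 2), so the eigenvalues are -2, -1, 2.
s=-1: eigenvector (2, 0, -1).
s=2: eigenvector (-1, 0, 1).
s=-2: eigenvector (0, 1, -2).
P = [[2, -1, 0], [0, 0, 1], [-1, 1, -2]], D = diag(-1, 2, -2), P⁻¹ = [[1, 2, 1], [1, 4, 2], [0, 1, 0]].
T³ = P·diag(-1, 8, -8)·P⁻¹ = [[-10, -36, -18], [0, -8, 0], [9, 50, 17]].
The requested entry is -10.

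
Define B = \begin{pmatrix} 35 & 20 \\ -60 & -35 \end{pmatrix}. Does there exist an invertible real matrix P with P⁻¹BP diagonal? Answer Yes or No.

Yes

Characteristic polynomial: p(μ) = μ^2 - 25 = (μ - 5)(μ + 5).
All 2 eigenvalues are distinct, so B is diagonalizable.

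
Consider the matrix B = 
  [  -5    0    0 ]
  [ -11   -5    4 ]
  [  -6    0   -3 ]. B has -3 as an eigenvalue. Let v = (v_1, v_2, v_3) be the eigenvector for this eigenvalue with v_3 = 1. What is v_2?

B + 3I = [[-2, 0, 0], [-11, -2, 4], [-6, 0, 0]].
Solving (B + 3I)v = 0 gives the eigenspace spanned by (0, 2, 1).
With v_3 = 1, v = (0, 2, 1), so v_2 = 2.

2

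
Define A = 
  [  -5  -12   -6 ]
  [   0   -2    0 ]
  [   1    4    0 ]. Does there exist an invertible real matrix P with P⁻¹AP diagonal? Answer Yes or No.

Characteristic polynomial: p(μ) = μ^3 + 7μ^2 + 16μ + 12 = (μ + 2)^2(μ + 3).
μ = -2 has algebraic multiplicity 2; rank(A + 2I) = 1, so geometric multiplicity = 2.
Every eigenvalue has geometric = algebraic multiplicity, so A is diagonalizable.

Yes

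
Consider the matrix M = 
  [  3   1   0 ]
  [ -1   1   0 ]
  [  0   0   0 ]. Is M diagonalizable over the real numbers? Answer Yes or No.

Characteristic polynomial: p(λ) = λ^3 - 4λ^2 + 4λ = λ(λ - 2)^2.
λ = 2 has algebraic multiplicity 2; rank(M − 2I) = 2, so geometric multiplicity = 1.
Geometric multiplicity < algebraic multiplicity, so M is not diagonalizable.

No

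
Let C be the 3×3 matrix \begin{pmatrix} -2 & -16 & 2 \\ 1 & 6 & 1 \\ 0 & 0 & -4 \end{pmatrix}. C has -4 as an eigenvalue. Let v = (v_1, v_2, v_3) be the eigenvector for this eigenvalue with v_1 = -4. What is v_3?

C + 4I = [[2, -16, 2], [1, 10, 1], [0, 0, 0]].
Solving (C + 4I)v = 0 gives the eigenspace spanned by (-4, 0, 4).
With v_1 = -4, v = (-4, 0, 4), so v_3 = 4.

4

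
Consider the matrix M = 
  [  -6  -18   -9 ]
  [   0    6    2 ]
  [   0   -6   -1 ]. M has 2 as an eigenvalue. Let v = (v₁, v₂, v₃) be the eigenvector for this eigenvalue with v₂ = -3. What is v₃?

M − 2I = [[-8, -18, -9], [0, 4, 2], [0, -6, -3]].
Solving (M − 2I)v = 0 gives the eigenspace spanned by (0, -3, 6).
With v₂ = -3, v = (0, -3, 6), so v₃ = 6.

6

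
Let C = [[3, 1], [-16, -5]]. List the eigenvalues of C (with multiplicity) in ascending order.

-1, -1

Characteristic polynomial: p(r) = r^2 + 2r + 1 = (r + 1)^2.
Roots (with multiplicity): -1, -1.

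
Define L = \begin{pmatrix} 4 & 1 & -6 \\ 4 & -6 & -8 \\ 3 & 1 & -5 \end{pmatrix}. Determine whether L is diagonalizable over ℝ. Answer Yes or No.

Characteristic polynomial: p(λ) = λ^3 + 7λ^2 + 8λ - 16 = (λ - 1)(λ + 4)^2.
λ = -4 has algebraic multiplicity 2; rank(L + 4I) = 2, so geometric multiplicity = 1.
Geometric multiplicity < algebraic multiplicity, so L is not diagonalizable.

No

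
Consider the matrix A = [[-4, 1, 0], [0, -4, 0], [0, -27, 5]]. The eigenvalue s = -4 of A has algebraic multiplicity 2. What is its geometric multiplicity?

A + 4I = [[0, 1, 0], [0, 0, 0], [0, -27, 9]].
This matrix has rank 2, so its null space has dimension 3 − 2 = 1.

1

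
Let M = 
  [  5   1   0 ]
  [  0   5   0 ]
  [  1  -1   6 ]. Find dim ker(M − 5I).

M − 5I = [[0, 1, 0], [0, 0, 0], [1, -1, 1]].
This matrix has rank 2, so its null space has dimension 3 − 2 = 1.

1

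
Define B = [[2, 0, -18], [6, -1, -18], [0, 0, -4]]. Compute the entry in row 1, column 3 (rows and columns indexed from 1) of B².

36

Characteristic polynomial: λ^3 + 3λ^2 - 6λ - 8 = (λ - 2)(λ + 1)(λ + 4), so the eigenvalues are -4, -1, 2.
λ=2: eigenvector (1, 2, 0).
λ=-4: eigenvector (3, 0, 1).
λ=-1: eigenvector (0, 1, 0).
P = [[1, 3, 0], [2, 0, 1], [0, 1, 0]], D = diag(2, -4, -1), P⁻¹ = [[1, 0, -3], [0, 0, 1], [-2, 1, 6]].
B² = P·diag(4, 16, 1)·P⁻¹ = [[4, 0, 36], [6, 1, -18], [0, 0, 16]].
The requested entry is 36.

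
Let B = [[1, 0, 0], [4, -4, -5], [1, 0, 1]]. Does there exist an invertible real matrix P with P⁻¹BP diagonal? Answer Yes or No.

Characteristic polynomial: p(t) = t^3 + 2t^2 - 7t + 4 = (t - 1)^2(t + 4).
t = 1 has algebraic multiplicity 2; rank(B − 1I) = 2, so geometric multiplicity = 1.
Geometric multiplicity < algebraic multiplicity, so B is not diagonalizable.

No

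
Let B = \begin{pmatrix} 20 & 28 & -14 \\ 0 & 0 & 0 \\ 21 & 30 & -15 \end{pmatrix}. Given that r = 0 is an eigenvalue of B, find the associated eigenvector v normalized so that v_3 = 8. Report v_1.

B = [[20, 28, -14], [0, 0, 0], [21, 30, -15]].
Solving (B)v = 0 gives the eigenspace spanned by (0, 4, 8).
With v_3 = 8, v = (0, 4, 8), so v_1 = 0.

0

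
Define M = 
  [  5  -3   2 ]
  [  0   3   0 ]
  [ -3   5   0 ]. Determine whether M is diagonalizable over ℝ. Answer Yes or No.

No

Characteristic polynomial: p(s) = s^3 - 8s^2 + 21s - 18 = (s - 3)^2(s - 2).
s = 3 has algebraic multiplicity 2; rank(M − 3I) = 2, so geometric multiplicity = 1.
Geometric multiplicity < algebraic multiplicity, so M is not diagonalizable.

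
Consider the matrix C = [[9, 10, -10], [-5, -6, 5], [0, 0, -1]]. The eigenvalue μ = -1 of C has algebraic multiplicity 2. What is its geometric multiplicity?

2

C + 1I = [[10, 10, -10], [-5, -5, 5], [0, 0, 0]].
This matrix has rank 1, so its null space has dimension 3 − 1 = 2.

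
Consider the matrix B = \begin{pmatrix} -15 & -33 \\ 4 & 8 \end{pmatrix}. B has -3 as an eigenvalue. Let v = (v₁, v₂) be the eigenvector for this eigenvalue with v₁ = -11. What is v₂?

4

B + 3I = [[-12, -33], [4, 11]].
Solving (B + 3I)v = 0 gives the eigenspace spanned by (-11, 4).
With v₁ = -11, v = (-11, 4), so v₂ = 4.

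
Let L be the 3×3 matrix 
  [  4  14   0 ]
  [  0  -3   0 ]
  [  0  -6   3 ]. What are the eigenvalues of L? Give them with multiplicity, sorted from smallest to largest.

-3, 3, 4

Characteristic polynomial: p(r) = r^3 - 4r^2 - 9r + 36 = (r - 4)(r - 3)(r + 3).
Roots (with multiplicity): -3, 3, 4.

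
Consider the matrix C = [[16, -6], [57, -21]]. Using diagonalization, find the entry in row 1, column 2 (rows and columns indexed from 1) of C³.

Characteristic polynomial: μ^2 + 5μ + 6 = (μ + 2)(μ + 3), so the eigenvalues are -3, -2.
μ=-2: eigenvector (1, 3).
μ=-3: eigenvector (6, 19).
P = [[1, 6], [3, 19]], D = diag(-2, -3), P⁻¹ = [[19, -6], [-3, 1]].
C³ = P·diag(-8, -27)·P⁻¹ = [[334, -114], [1083, -369]].
The requested entry is -114.

-114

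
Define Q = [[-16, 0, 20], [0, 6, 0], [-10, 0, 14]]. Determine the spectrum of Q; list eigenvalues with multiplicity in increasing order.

-6, 4, 6

Characteristic polynomial: p(μ) = μ^3 - 4μ^2 - 36μ + 144 = (μ - 6)(μ - 4)(μ + 6).
Roots (with multiplicity): -6, 4, 6.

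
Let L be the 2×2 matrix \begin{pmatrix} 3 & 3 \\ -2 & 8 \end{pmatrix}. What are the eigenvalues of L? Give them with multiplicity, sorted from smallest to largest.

5, 6

Characteristic polynomial: p(λ) = λ^2 - 11λ + 30 = (λ - 6)(λ - 5).
Roots (with multiplicity): 5, 6.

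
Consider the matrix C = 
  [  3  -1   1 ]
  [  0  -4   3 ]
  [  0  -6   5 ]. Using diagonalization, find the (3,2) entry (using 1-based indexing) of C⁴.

Characteristic polynomial: r^3 - 4r^2 + r + 6 = (r - 3)(r - 2)(r + 1), so the eigenvalues are -1, 2, 3.
r=3: eigenvector (1, 0, 0).
r=2: eigenvector (-1, 1, 2).
r=-1: eigenvector (0, 1, 1).
P = [[1, -1, 0], [0, 1, 1], [0, 2, 1]], D = diag(3, 2, -1), P⁻¹ = [[1, -1, 1], [0, -1, 1], [0, 2, -1]].
C⁴ = P·diag(81, 16, 1)·P⁻¹ = [[81, -65, 65], [0, -14, 15], [0, -30, 31]].
The requested entry is -30.

-30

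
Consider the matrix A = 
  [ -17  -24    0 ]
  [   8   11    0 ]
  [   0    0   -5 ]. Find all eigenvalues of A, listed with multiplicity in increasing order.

-5, -5, -1

Characteristic polynomial: p(t) = t^3 + 11t^2 + 35t + 25 = (t + 1)(t + 5)^2.
Roots (with multiplicity): -5, -5, -1.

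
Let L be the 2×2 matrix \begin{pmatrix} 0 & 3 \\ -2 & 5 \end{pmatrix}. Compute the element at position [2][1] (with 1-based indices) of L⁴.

-130

Characteristic polynomial: r^2 - 5r + 6 = (r - 3)(r - 2), so the eigenvalues are 2, 3.
r=2: eigenvector (-3, -2).
r=3: eigenvector (1, 1).
P = [[-3, 1], [-2, 1]], D = diag(2, 3), P⁻¹ = [[-1, 1], [-2, 3]].
L⁴ = P·diag(16, 81)·P⁻¹ = [[-114, 195], [-130, 211]].
The requested entry is -130.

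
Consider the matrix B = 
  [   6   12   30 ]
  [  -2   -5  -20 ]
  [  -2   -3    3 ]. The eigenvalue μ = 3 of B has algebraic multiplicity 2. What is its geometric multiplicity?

1

B − 3I = [[3, 12, 30], [-2, -8, -20], [-2, -3, 0]].
This matrix has rank 2, so its null space has dimension 3 − 2 = 1.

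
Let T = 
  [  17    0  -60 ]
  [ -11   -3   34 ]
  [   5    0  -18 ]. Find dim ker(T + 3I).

1

T + 3I = [[20, 0, -60], [-11, 0, 34], [5, 0, -15]].
This matrix has rank 2, so its null space has dimension 3 − 2 = 1.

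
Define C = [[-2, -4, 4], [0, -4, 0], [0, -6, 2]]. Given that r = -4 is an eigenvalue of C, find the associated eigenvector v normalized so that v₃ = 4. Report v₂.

C + 4I = [[2, -4, 4], [0, 0, 0], [0, -6, 6]].
Solving (C + 4I)v = 0 gives the eigenspace spanned by (0, 4, 4).
With v₃ = 4, v = (0, 4, 4), so v₂ = 4.

4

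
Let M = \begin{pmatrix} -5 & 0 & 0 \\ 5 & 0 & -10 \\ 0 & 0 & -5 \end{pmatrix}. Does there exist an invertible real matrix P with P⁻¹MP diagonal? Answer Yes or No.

Characteristic polynomial: p(r) = r^3 + 10r^2 + 25r = r(r + 5)^2.
r = -5 has algebraic multiplicity 2; rank(M + 5I) = 1, so geometric multiplicity = 2.
Every eigenvalue has geometric = algebraic multiplicity, so M is diagonalizable.

Yes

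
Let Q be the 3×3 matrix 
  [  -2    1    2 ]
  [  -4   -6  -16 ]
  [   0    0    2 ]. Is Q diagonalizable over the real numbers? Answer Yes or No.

Characteristic polynomial: p(s) = s^3 + 6s^2 - 32 = (s - 2)(s + 4)^2.
s = -4 has algebraic multiplicity 2; rank(Q + 4I) = 2, so geometric multiplicity = 1.
Geometric multiplicity < algebraic multiplicity, so Q is not diagonalizable.

No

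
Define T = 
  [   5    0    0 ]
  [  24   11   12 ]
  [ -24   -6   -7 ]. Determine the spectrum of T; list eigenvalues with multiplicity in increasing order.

-1, 5, 5

Characteristic polynomial: p(r) = r^3 - 9r^2 + 15r + 25 = (r - 5)^2(r + 1).
Roots (with multiplicity): -1, 5, 5.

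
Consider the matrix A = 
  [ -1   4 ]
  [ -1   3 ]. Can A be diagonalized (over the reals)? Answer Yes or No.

Characteristic polynomial: p(t) = t^2 - 2t + 1 = (t - 1)^2.
t = 1 has algebraic multiplicity 2; rank(A − 1I) = 1, so geometric multiplicity = 1.
Geometric multiplicity < algebraic multiplicity, so A is not diagonalizable.

No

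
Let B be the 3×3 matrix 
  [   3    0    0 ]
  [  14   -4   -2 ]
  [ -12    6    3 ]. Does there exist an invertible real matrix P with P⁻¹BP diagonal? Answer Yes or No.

Yes

Characteristic polynomial: p(r) = r^3 - 2r^2 - 3r = r(r - 3)(r + 1).
All 3 eigenvalues are distinct, so B is diagonalizable.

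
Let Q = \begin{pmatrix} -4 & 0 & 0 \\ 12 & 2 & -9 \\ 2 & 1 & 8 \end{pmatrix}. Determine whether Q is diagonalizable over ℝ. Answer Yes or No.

Characteristic polynomial: p(λ) = λ^3 - 6λ^2 - 15λ + 100 = (λ - 5)^2(λ + 4).
λ = 5 has algebraic multiplicity 2; rank(Q − 5I) = 2, so geometric multiplicity = 1.
Geometric multiplicity < algebraic multiplicity, so Q is not diagonalizable.

No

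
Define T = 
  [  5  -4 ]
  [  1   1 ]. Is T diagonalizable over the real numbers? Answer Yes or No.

Characteristic polynomial: p(r) = r^2 - 6r + 9 = (r - 3)^2.
r = 3 has algebraic multiplicity 2; rank(T − 3I) = 1, so geometric multiplicity = 1.
Geometric multiplicity < algebraic multiplicity, so T is not diagonalizable.

No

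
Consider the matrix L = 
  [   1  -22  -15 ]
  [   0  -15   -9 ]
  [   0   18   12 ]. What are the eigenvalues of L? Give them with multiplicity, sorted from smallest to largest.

Characteristic polynomial: p(r) = r^3 + 2r^2 - 21r + 18 = (r - 3)(r - 1)(r + 6).
Roots (with multiplicity): -6, 1, 3.

-6, 1, 3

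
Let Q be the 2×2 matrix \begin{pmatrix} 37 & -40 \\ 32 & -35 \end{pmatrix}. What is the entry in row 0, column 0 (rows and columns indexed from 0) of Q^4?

Characteristic polynomial: r^2 - 2r - 15 = (r - 5)(r + 3), so the eigenvalues are -3, 5.
r=5: eigenvector (5, 4).
r=-3: eigenvector (1, 1).
P = [[5, 1], [4, 1]], D = diag(5, -3), P⁻¹ = [[1, -1], [-4, 5]].
Q⁴ = P·diag(625, 81)·P⁻¹ = [[2801, -2720], [2176, -2095]].
The requested entry is 2801.

2801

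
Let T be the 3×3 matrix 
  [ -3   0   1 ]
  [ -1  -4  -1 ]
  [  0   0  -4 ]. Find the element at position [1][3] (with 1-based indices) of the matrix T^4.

-175

Characteristic polynomial: r^3 + 11r^2 + 40r + 48 = (r + 3)(r + 4)^2, so the eigenvalues are -4, -4, -3.
r=-3: eigenvector (-1, 1, 0).
r=-4: eigenvector (0, 1, 0).
r=-4: eigenvector (1, -1, -1).
P = [[-1, 0, 1], [1, 1, -1], [0, 0, -1]], D = diag(-3, -4, -4), P⁻¹ = [[-1, 0, -1], [1, 1, 0], [0, 0, -1]].
T⁴ = P·diag(81, 256, 256)·P⁻¹ = [[81, 0, -175], [175, 256, 175], [0, 0, 256]].
The requested entry is -175.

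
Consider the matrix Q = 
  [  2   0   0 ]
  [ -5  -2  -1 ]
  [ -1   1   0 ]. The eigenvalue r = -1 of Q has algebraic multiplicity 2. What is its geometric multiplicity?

1

Q + 1I = [[3, 0, 0], [-5, -1, -1], [-1, 1, 1]].
This matrix has rank 2, so its null space has dimension 3 − 2 = 1.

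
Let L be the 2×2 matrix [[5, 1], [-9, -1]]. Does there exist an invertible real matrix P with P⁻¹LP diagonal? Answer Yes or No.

No

Characteristic polynomial: p(s) = s^2 - 4s + 4 = (s - 2)^2.
s = 2 has algebraic multiplicity 2; rank(L − 2I) = 1, so geometric multiplicity = 1.
Geometric multiplicity < algebraic multiplicity, so L is not diagonalizable.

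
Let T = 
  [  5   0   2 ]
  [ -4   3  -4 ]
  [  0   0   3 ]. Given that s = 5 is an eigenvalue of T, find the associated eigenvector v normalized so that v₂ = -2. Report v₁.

1

T − 5I = [[0, 0, 2], [-4, -2, -4], [0, 0, -2]].
Solving (T − 5I)v = 0 gives the eigenspace spanned by (1, -2, 0).
With v₂ = -2, v = (1, -2, 0), so v₁ = 1.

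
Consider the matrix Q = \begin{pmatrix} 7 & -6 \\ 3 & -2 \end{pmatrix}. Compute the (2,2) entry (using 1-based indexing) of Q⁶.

Characteristic polynomial: λ^2 - 5λ + 4 = (λ - 4)(λ - 1), so the eigenvalues are 1, 4.
λ=1: eigenvector (-1, -1).
λ=4: eigenvector (2, 1).
P = [[-1, 2], [-1, 1]], D = diag(1, 4), P⁻¹ = [[1, -2], [1, -1]].
Q⁶ = P·diag(1, 4096)·P⁻¹ = [[8191, -8190], [4095, -4094]].
The requested entry is -4094.

-4094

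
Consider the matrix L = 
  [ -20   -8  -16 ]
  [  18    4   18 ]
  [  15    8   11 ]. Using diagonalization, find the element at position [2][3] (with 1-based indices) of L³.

Characteristic polynomial: s^3 + 5s^2 - 16s - 80 = (s - 4)(s + 4)(s + 5), so the eigenvalues are -5, -4, 4.
s=4: eigenvector (-1, 1, 1).
s=-4: eigenvector (1, 0, -1).
s=-5: eigenvector (0, -2, 1).
P = [[-1, 1, 0], [1, 0, -2], [1, -1, 1]], D = diag(4, -4, -5), P⁻¹ = [[2, 1, 2], [3, 1, 2], [1, 0, 1]].
L³ = P·diag(64, -64, -125)·P⁻¹ = [[-320, -128, -256], [378, 64, 378], [195, 128, 131]].
The requested entry is 378.

378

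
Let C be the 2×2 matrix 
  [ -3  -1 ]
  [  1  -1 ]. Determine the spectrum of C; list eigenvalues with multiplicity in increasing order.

-2, -2

Characteristic polynomial: p(μ) = μ^2 + 4μ + 4 = (μ + 2)^2.
Roots (with multiplicity): -2, -2.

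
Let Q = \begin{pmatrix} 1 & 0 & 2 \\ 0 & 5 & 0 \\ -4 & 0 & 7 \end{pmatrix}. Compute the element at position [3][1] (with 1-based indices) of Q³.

-196

Characteristic polynomial: s^3 - 13s^2 + 55s - 75 = (s - 5)^2(s - 3), so the eigenvalues are 3, 5, 5.
s=3: eigenvector (1, 0, 1).
s=5: eigenvector (0, 1, 0).
s=5: eigenvector (1, 0, 2).
P = [[1, 0, 1], [0, 1, 0], [1, 0, 2]], D = diag(3, 5, 5), P⁻¹ = [[2, 0, -1], [0, 1, 0], [-1, 0, 1]].
Q³ = P·diag(27, 125, 125)·P⁻¹ = [[-71, 0, 98], [0, 125, 0], [-196, 0, 223]].
The requested entry is -196.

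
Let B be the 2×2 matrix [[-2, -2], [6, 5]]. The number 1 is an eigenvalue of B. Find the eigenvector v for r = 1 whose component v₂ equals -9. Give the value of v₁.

6

B − 1I = [[-3, -2], [6, 4]].
Solving (B − 1I)v = 0 gives the eigenspace spanned by (6, -9).
With v₂ = -9, v = (6, -9), so v₁ = 6.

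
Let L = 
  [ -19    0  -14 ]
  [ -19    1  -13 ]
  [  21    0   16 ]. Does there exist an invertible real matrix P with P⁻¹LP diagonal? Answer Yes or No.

Characteristic polynomial: p(t) = t^3 + 2t^2 - 13t + 10 = (t - 2)(t - 1)(t + 5).
All 3 eigenvalues are distinct, so L is diagonalizable.

Yes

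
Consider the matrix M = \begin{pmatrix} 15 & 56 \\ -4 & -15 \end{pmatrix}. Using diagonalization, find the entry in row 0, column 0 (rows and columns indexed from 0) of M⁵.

Characteristic polynomial: λ^2 - 1 = (λ - 1)(λ + 1), so the eigenvalues are -1, 1.
λ=1: eigenvector (-4, 1).
λ=-1: eigenvector (-7, 2).
P = [[-4, -7], [1, 2]], D = diag(1, -1), P⁻¹ = [[-2, -7], [1, 4]].
M⁵ = P·diag(1, -1)·P⁻¹ = [[15, 56], [-4, -15]].
The requested entry is 15.

15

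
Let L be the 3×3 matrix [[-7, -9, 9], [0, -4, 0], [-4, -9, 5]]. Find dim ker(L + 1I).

1

L + 1I = [[-6, -9, 9], [0, -3, 0], [-4, -9, 6]].
This matrix has rank 2, so its null space has dimension 3 − 2 = 1.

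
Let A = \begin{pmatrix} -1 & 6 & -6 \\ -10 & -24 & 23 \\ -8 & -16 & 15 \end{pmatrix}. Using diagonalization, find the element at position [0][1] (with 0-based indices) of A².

-54

Characteristic polynomial: μ^3 + 10μ^2 + 29μ + 20 = (μ + 1)(μ + 4)(μ + 5), so the eigenvalues are -5, -4, -1.
μ=-5: eigenvector (-3, 4, 2).
μ=-4: eigenvector (-2, 1, 0).
μ=-1: eigenvector (0, 1, 1).
P = [[-3, -2, 0], [4, 1, 1], [2, 0, 1]], D = diag(-5, -4, -1), P⁻¹ = [[1, 2, -2], [-2, -3, 3], [-2, -4, 5]].
A² = P·diag(25, 16, 1)·P⁻¹ = [[-11, -54, 54], [66, 148, -147], [48, 96, -95]].
The requested entry is -54.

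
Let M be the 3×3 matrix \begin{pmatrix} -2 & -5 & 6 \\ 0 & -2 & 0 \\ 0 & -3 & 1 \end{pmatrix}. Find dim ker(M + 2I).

M + 2I = [[0, -5, 6], [0, 0, 0], [0, -3, 3]].
This matrix has rank 2, so its null space has dimension 3 − 2 = 1.

1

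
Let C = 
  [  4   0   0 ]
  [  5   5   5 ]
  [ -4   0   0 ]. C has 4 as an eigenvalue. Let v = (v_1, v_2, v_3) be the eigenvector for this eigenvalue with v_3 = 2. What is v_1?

C − 4I = [[0, 0, 0], [5, 1, 5], [-4, 0, -4]].
Solving (C − 4I)v = 0 gives the eigenspace spanned by (-2, 0, 2).
With v_3 = 2, v = (-2, 0, 2), so v_1 = -2.

-2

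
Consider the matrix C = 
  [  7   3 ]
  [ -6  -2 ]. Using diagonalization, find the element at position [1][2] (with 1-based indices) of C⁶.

4095

Characteristic polynomial: λ^2 - 5λ + 4 = (λ - 4)(λ - 1), so the eigenvalues are 1, 4.
λ=1: eigenvector (1, -2).
λ=4: eigenvector (1, -1).
P = [[1, 1], [-2, -1]], D = diag(1, 4), P⁻¹ = [[-1, -1], [2, 1]].
C⁶ = P·diag(1, 4096)·P⁻¹ = [[8191, 4095], [-8190, -4094]].
The requested entry is 4095.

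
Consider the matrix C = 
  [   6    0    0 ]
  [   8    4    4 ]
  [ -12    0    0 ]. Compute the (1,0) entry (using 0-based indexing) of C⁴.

Characteristic polynomial: r^3 - 10r^2 + 24r = r(r - 6)(r - 4), so the eigenvalues are 0, 4, 6.
r=4: eigenvector (0, 1, 0).
r=6: eigenvector (1, 0, -2).
r=0: eigenvector (0, -1, 1).
P = [[0, 1, 0], [1, 0, -1], [0, -2, 1]], D = diag(4, 6, 0), P⁻¹ = [[2, 1, 1], [1, 0, 0], [2, 0, 1]].
C⁴ = P·diag(256, 1296, 0)·P⁻¹ = [[1296, 0, 0], [512, 256, 256], [-2592, 0, 0]].
The requested entry is 512.

512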